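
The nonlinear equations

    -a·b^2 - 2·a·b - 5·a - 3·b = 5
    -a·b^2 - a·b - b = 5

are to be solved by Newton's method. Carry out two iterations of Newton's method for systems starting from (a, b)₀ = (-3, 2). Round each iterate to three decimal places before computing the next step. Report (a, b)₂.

(-0.778, 3.032)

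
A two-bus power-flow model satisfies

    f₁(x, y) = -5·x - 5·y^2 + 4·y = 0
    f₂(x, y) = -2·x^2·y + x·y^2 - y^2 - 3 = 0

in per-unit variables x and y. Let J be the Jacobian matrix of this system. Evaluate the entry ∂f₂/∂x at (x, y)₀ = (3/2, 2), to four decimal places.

-8.0000

∂f₂/∂x = -4·x·y + y^2.
At (3/2, 2) this is -8.0000.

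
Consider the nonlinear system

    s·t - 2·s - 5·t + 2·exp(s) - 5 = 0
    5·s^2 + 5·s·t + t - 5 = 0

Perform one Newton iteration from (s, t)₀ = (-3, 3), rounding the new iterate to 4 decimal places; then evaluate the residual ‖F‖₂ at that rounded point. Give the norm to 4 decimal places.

6.1574

At (-3, 3): F = (-22.900426, -2.0000).
Jacobian J = [[t + 2·exp(s) - 2, s - 5], [10·s + 5·t, 5·s + 1]].
At the point, J = [[1.099574, -8.0000], [-15.0000, -14.0000]] (det J = -135.394038).
Solving J·Δ = −F gives Δ = (2.2498, -2.5533).
Then the next iterate is (s, t)₁ = (-0.7502, 0.4467).
Re-evaluating at (-0.7502, 0.4467): F = (-5.123670, -3.414872), so ‖F‖₂ = 6.1574.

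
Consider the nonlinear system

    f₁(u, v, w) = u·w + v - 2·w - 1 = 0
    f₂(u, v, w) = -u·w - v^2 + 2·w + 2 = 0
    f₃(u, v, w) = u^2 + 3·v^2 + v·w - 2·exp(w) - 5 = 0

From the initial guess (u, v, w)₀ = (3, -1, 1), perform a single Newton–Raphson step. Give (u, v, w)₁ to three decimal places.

(3.434, -0.667, 1.233)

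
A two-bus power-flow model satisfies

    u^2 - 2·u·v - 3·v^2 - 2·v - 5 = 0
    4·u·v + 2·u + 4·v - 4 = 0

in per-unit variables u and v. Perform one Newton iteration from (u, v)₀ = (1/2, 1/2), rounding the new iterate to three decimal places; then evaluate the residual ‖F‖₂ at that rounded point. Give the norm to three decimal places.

8.726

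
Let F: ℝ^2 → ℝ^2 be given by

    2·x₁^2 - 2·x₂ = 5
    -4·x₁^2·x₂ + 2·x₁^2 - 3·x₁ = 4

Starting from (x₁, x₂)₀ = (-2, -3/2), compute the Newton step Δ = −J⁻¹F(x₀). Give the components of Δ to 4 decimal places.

(0.4828, 1.0690)

At (-2, -3/2): F = (6.0000, 34.0000).
Jacobian J = [[4·x₁, -2], [-8·x₁·x₂ + 4·x₁ - 3, -4·x₁^2]].
At the point, J = [[-8.0000, -2.0000], [-35.0000, -16.0000]] (det J = 58.0000).
Solving J·Δ = −F gives Δ = (0.4828, 1.0690).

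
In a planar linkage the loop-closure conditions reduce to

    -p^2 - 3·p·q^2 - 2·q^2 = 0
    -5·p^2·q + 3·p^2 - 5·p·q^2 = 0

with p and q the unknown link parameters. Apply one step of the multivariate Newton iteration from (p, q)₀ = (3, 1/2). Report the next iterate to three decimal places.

(1.319, 0.463)

At (3, 1/2): F = (-11.750, 0.750).
Jacobian J = [[-2·p - 3·q^2, -6·p·q - 4·q], [-10·p·q + 6·p - 5·q^2, -5·p^2 - 10·p·q]].
At the point, J = [[-6.750, -11.000], [1.750, -60.000]] (det J = 424.250).
Solving J·Δ = −F gives Δ = (-1.681, -0.037).
Then the next iterate is (p, q)₁ = (1.319, 0.463).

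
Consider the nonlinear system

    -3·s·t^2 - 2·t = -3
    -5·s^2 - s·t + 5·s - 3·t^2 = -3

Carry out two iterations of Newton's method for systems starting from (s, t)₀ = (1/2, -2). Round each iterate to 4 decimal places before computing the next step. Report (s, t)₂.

(1.0875, -1.2398)

At (1/2, -2): F = (1.0000, -6.7500).
Jacobian J = [[-3·t^2, -6·s·t - 2], [-10·s - t + 5, -s - 6·t]].
At the point, J = [[-12.0000, 4.0000], [2.0000, 11.5000]] (det J = -146.0000).
Solving J·Δ = −F gives Δ = (0.2637, 0.5411).
Then the next iterate is (s, t)₁ = (0.7637, -1.4589).
Round to (0.7637, -1.4589) and repeat: F = (1.041447, -1.368694), J = [[-6.385168, 4.684972], [-1.1781, 7.9897]].
Δ = (0.3238, 0.2191), so (s, t)₂ = (1.0875, -1.2398).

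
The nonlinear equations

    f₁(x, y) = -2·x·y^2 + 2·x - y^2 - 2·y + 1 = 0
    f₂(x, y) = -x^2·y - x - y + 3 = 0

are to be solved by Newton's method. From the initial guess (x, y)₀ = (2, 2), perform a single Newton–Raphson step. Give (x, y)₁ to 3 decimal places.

(1.387, 1.304)

At (2, 2): F = (-19.000, -9.000).
Jacobian J = [[-2·y^2 + 2, -4·x·y - 2·y - 2], [-2·x·y - 1, -x^2 - 1]].
At the point, J = [[-6.000, -22.000], [-9.000, -5.000]] (det J = -168.000).
Solving J·Δ = −F gives Δ = (-0.613, -0.696).
Then the next iterate is (x, y)₁ = (1.387, 1.304).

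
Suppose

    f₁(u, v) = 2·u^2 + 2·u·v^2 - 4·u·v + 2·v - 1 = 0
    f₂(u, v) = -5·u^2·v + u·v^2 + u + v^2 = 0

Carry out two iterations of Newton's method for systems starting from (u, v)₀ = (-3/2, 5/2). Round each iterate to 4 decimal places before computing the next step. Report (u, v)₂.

(-0.4910, 3.7707)

At (-3/2, 5/2): F = (4.7500, -32.7500).
Jacobian J = [[4·u + 2·v^2 - 4·v, 4·u·v - 4·u + 2], [-10·u·v + v^2 + 1, -5·u^2 + 2·u·v + 2·v]].
At the point, J = [[-3.5000, -7.0000], [44.7500, -13.7500]] (det J = 361.3750).
Solving J·Δ = −F gives Δ = (0.8151, 0.2710).
Then the next iterate is (u, v)₁ = (-0.6849, 2.7710).
Round to (-0.6849, 2.7710) and repeat: F = (2.553679, -4.764638), J = [[1.533282, -2.851832], [27.657020, -0.599156]].
Δ = (0.1939, 0.9997), so (u, v)₂ = (-0.4910, 3.7707).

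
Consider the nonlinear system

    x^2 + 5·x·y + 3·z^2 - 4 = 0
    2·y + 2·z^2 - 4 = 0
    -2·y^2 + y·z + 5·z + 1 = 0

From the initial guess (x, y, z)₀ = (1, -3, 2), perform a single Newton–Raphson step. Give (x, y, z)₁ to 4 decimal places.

At (1, -3, 2): F = (-6.0000, -2.0000, -13.0000).
Jacobian J = [[2·x + 5·y, 5·x, 6·z], [0, 2, 4·z], [0, -4·y + z, y + 5]].
At the point, J = [[-13.0000, 5.0000, 12.0000], [0.0000, 2.0000, 8.0000], [0.0000, 14.0000, 2.0000]] (det J = 1404.0000).
Solving J·Δ = −F gives Δ = (-0.0883, 0.9259, 0.0185).
Then the next iterate is (x, y, z)₁ = (0.9117, -2.0741, 2.0185).

(0.9117, -2.0741, 2.0185)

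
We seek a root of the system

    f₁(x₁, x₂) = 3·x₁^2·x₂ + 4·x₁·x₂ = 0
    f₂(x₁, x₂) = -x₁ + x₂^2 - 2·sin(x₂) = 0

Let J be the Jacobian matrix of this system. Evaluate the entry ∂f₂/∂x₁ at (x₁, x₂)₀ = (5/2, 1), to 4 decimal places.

∂f₂/∂x₁ = -1.
At (5/2, 1) this is -1.0000.

-1.0000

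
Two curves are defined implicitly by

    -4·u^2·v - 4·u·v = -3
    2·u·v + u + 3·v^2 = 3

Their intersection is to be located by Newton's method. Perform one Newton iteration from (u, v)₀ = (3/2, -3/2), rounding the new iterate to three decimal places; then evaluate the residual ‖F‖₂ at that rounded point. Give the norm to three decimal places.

8.094

At (3/2, -3/2): F = (25.500, 0.750).
Jacobian J = [[-8·u·v - 4·v, -4·u^2 - 4·u], [2·v + 1, 2·u + 6·v]].
At the point, J = [[24.000, -15.000], [-2.000, -6.000]] (det J = -174.000).
Solving J·Δ = −F gives Δ = (-0.815, 0.397).
Then the next iterate is (u, v)₁ = (0.685, -1.103).
Re-evaluating at (0.685, -1.103): F = (8.09244, -0.17628), so ‖F‖₂ = 8.094.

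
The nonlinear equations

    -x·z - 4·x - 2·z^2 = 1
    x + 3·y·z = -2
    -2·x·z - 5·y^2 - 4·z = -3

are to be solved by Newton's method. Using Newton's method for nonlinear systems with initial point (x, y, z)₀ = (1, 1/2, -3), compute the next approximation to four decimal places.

At (1, 1/2, -3): F = (-20.0000, -1.5000, 19.7500).
Jacobian J = [[-z - 4, 0, -x - 4·z], [1, 3·z, 3·y], [-2·z, -10·y, -2·x - 4]].
At the point, J = [[-1.0000, 0.0000, 11.0000], [1.0000, -9.0000, 1.5000], [6.0000, -5.0000, -6.0000]] (det J = 477.5000).
Solving J·Δ = −F gives Δ = (-1.6916, -0.0772, 1.6644).
Then the next iterate is (x, y, z)₁ = (-0.6916, 0.4228, -1.3356).

(-0.6916, 0.4228, -1.3356)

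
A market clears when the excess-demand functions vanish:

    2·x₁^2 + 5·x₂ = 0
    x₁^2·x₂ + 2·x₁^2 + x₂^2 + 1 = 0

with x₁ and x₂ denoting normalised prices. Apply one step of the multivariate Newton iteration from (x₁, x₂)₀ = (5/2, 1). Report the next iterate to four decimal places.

At (5/2, 1): F = (17.5000, 20.7500).
Jacobian J = [[4·x₁, 5], [2·x₁·x₂ + 4·x₁, x₁^2 + 2·x₂]].
At the point, J = [[10.0000, 5.0000], [15.0000, 8.2500]] (det J = 7.5000).
Solving J·Δ = −F gives Δ = (-5.4167, 7.3333).
Then the next iterate is (x₁, x₂)₁ = (-2.9167, 8.3333).

(-2.9167, 8.3333)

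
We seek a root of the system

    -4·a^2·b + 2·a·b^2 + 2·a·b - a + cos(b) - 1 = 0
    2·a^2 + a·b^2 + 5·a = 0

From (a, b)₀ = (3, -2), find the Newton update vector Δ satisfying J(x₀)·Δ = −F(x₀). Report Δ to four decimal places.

(-2.8516, -1.2403)

At (3, -2): F = (79.583853, 45.0000).
Jacobian J = [[-8·a·b + 2·b^2 + 2·b - 1, -4·a^2 + 4·a·b + 2·a - sin(b)], [4·a + b^2 + 5, 2·a·b]].
At the point, J = [[51.0000, -53.090703], [21.0000, -12.0000]] (det J = 502.904754).
Solving J·Δ = −F gives Δ = (-2.8516, -1.2403).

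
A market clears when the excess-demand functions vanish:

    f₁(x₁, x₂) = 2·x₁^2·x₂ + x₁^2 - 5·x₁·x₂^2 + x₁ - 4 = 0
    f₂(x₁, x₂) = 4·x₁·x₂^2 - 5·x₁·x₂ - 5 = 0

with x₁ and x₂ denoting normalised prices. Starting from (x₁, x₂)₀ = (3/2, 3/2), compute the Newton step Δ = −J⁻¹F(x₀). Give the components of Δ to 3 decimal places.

(3.492, -0.237)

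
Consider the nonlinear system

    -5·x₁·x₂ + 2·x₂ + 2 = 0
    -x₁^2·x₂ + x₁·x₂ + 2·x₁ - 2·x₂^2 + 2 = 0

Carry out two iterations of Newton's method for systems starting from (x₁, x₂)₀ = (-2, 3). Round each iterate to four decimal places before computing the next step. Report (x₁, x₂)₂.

At (-2, 3): F = (38.0000, -38.0000).
Jacobian J = [[-5·x₂, -5·x₁ + 2], [-2·x₁·x₂ + x₂ + 2, -x₁^2 + x₁ - 4·x₂]].
At the point, J = [[-15.0000, 12.0000], [17.0000, -18.0000]] (det J = 66.0000).
Solving J·Δ = −F gives Δ = (3.4545, 1.1515).
Then the next iterate is (x₁, x₂)₁ = (1.4545, 4.1515).
Round to (1.4545, 4.1515) and repeat: F = (-19.888784, -32.305338), J = [[-20.7575, -5.2725], [-5.925213, -17.267070]].
Δ = (-0.5290, -1.6894), so (x₁, x₂)₂ = (0.9255, 2.4621).

(0.9255, 2.4621)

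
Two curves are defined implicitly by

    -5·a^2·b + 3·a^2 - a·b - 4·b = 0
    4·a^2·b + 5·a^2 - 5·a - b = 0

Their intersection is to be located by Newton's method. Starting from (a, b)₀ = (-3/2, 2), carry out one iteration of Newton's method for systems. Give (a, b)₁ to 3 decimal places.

At (-3/2, 2): F = (-20.750, 34.750).
Jacobian J = [[-10·a·b + 6·a - b, -5·a^2 - a - 4], [8·a·b + 10·a - 5, 4·a^2 - 1]].
At the point, J = [[19.000, -13.750], [-44.000, 8.000]] (det J = -453.000).
Solving J·Δ = −F gives Δ = (0.688, -0.558).
Then the next iterate is (a, b)₁ = (-0.812, 1.442).

(-0.812, 1.442)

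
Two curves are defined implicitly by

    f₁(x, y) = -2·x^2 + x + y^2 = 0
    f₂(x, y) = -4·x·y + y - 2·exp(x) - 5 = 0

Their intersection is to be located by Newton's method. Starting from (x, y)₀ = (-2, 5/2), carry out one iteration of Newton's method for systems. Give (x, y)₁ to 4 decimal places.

At (-2, 5/2): F = (-3.7500, 17.229329).
Jacobian J = [[-4·x + 1, 2·y], [-4·y - 2·exp(x), -4·x + 1]].
At the point, J = [[9.0000, 5.0000], [-10.270671, 9.0000]] (det J = 132.353353).
Solving J·Δ = −F gives Δ = (0.9059, -0.8806).
Then the next iterate is (x, y)₁ = (-1.0941, 1.6194).

(-1.0941, 1.6194)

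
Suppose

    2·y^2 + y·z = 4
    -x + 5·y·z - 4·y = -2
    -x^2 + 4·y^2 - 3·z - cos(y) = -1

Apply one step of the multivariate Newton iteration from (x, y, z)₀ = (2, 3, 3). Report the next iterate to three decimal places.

At (2, 3, 3): F = (23.000, 33.000, 24.98999).
Jacobian J = [[0, 4·y + z, y], [-1, 5·z - 4, 5·y], [-2·x, 8·y + sin(y), -3]].
At the point, J = [[0.000, 15.000, 3.000], [-1.000, 11.000, 15.000], [-4.000, 24.14112, -3.000]] (det J = -885.42336).
Solving J·Δ = −F gives Δ = (-0.468, -1.274, -1.297).
Then the next iterate is (x, y, z)₁ = (1.532, 1.726, 1.703).

(1.532, 1.726, 1.703)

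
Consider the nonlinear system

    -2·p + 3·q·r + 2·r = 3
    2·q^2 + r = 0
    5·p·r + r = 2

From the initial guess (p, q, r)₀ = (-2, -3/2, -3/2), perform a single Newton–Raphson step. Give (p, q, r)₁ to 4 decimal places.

At (-2, -3/2, -3/2): F = (4.7500, 3.0000, 11.5000).
Jacobian J = [[-2, 3·r, 3·q + 2], [0, 4·q, 1], [5·r, 0, 5·p + 1]].
At the point, J = [[-2.0000, -4.5000, -2.5000], [0.0000, -6.0000, 1.0000], [-7.5000, 0.0000, -9.0000]] (det J = 38.2500).
Solving J·Δ = −F gives Δ = (2.3333, 0.3889, -0.6667).
Then the next iterate is (p, q, r)₁ = (0.3333, -1.1111, -2.1667).

(0.3333, -1.1111, -2.1667)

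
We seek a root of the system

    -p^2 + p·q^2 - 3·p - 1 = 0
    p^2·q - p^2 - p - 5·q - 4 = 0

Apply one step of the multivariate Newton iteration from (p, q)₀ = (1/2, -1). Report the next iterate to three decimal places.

(-0.450, -0.400)

At (1/2, -1): F = (-2.250, 0.000).
Jacobian J = [[-2·p + q^2 - 3, 2·p·q], [2·p·q - 2·p - 1, p^2 - 5]].
At the point, J = [[-3.000, -1.000], [-3.000, -4.750]] (det J = 11.250).
Solving J·Δ = −F gives Δ = (-0.950, 0.600).
Then the next iterate is (p, q)₁ = (-0.450, -0.400).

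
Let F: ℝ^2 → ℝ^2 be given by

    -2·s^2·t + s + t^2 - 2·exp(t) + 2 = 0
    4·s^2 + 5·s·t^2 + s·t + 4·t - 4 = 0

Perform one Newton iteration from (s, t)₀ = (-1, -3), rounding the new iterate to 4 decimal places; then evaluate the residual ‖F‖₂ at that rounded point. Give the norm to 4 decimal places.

At (-1, -3): F = (15.900426, -54.0000).
Jacobian J = [[-4·s·t + 1, -2·s^2 + 2·t - 2·exp(t)], [8·s + 5·t^2 + t, 10·s·t + s + 4]].
At the point, J = [[-11.0000, -8.099574], [34.0000, 33.0000]] (det J = -87.614479).
Solving J·Δ = −F gives Δ = (0.9968, 0.6093).
Then the next iterate is (s, t)₁ = (-0.0032, -2.3907).
Re-evaluating at (-0.0032, -2.3907): F = (7.529164, -13.646556), so ‖F‖₂ = 15.5858.

15.5858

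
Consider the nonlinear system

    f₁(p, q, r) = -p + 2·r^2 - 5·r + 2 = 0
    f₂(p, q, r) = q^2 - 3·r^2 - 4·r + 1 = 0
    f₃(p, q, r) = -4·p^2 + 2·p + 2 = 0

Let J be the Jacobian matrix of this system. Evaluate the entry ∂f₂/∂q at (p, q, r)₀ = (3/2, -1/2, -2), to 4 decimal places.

-1.0000

∂f₂/∂q = 2·q.
At (3/2, -1/2, -2) this is -1.0000.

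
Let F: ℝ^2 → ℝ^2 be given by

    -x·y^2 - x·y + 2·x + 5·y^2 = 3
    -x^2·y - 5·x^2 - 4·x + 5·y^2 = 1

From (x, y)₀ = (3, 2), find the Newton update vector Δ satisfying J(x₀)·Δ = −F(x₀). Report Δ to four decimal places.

At (3, 2): F = (5.0000, -56.0000).
Jacobian J = [[-y^2 - y + 2, -2·x·y - x + 10·y], [-2·x·y - 10·x - 4, -x^2 + 10·y]].
At the point, J = [[-4.0000, 5.0000], [-46.0000, 11.0000]] (det J = 186.0000).
Solving J·Δ = −F gives Δ = (-1.8011, -2.4409).

(-1.8011, -2.4409)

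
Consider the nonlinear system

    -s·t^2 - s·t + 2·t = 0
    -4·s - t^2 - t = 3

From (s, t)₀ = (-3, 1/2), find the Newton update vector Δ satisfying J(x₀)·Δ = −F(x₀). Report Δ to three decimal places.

(2.164, -0.203)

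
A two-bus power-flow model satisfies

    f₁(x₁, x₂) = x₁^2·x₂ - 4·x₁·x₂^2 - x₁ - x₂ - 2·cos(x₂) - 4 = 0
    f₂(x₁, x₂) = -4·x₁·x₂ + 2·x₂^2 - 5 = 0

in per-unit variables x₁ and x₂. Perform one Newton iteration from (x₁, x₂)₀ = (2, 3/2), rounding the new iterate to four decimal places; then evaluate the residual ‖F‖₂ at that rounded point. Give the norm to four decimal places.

At (2, 3/2): F = (-19.641474, -12.5000).
Jacobian J = [[2·x₁·x₂ - 4·x₂^2 - 1, x₁^2 - 8·x₁·x₂ + 2·sin(x₂) - 1], [-4·x₂, -4·x₁ + 4·x₂]].
At the point, J = [[-4.0000, -19.005010], [-6.0000, -2.0000]] (det J = -106.030060).
Solving J·Δ = −F gives Δ = (-1.8700, -0.6399).
Then the next iterate is (x₁, x₂)₁ = (0.1300, 0.8601).
Re-evaluating at (0.1300, 0.8601): F = (-6.664969, -3.967708), so ‖F‖₂ = 7.7566.

7.7566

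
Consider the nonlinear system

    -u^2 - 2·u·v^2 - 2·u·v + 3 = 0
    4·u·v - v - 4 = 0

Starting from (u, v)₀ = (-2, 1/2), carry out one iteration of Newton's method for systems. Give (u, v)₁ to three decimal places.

(-0.701, -0.156)

At (-2, 1/2): F = (2.000, -8.500).
Jacobian J = [[-2·u - 2·v^2 - 2·v, -4·u·v - 2·u], [4·v, 4·u - 1]].
At the point, J = [[2.500, 8.000], [2.000, -9.000]] (det J = -38.500).
Solving J·Δ = −F gives Δ = (1.299, -0.656).
Then the next iterate is (u, v)₁ = (-0.701, -0.156).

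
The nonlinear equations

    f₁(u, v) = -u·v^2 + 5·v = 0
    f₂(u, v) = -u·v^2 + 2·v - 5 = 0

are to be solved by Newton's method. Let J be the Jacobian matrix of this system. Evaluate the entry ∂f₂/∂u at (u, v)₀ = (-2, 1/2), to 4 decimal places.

∂f₂/∂u = -v^2.
At (-2, 1/2) this is -0.2500.

-0.2500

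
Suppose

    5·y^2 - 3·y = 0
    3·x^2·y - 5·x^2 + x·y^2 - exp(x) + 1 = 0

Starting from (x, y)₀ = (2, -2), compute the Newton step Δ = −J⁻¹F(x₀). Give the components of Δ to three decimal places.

At (2, -2): F = (26.000, -42.38906).
Jacobian J = [[0, 10·y - 3], [6·x·y - 10·x + y^2 - exp(x), 3·x^2 + 2·x·y]].
At the point, J = [[0.000, -23.000], [-47.38906, 4.000]] (det J = -1089.94829).
Solving J·Δ = −F gives Δ = (-0.799, 1.130).

(-0.799, 1.130)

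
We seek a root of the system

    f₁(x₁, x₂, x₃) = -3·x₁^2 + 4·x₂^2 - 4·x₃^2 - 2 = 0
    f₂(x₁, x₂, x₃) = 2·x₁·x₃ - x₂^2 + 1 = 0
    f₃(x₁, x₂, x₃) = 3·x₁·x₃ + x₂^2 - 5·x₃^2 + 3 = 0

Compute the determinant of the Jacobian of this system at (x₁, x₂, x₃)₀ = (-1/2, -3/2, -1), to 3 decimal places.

J = [[-6·x₁, 8·x₂, -8·x₃], [2·x₃, -2·x₂, 2·x₁], [3·x₃, 2·x₂, 3·x₁ - 10·x₃]].
At the point, J = [[3.000, -12.000, 8.000], [-2.000, 3.000, -1.000], [-3.000, -3.000, 8.500]].
det J = -52.500.

-52.500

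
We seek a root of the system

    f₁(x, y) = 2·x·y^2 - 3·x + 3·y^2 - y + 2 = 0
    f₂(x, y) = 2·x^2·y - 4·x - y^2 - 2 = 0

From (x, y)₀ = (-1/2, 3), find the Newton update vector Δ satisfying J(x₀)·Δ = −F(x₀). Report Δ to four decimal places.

(0.7000, -2.6364)

At (-1/2, 3): F = (18.5000, -7.5000).
Jacobian J = [[2·y^2 - 3, 4·x·y + 6·y - 1], [4·x·y - 4, 2·x^2 - 2·y]].
At the point, J = [[15.0000, 11.0000], [-10.0000, -5.5000]] (det J = 27.5000).
Solving J·Δ = −F gives Δ = (0.7000, -2.6364).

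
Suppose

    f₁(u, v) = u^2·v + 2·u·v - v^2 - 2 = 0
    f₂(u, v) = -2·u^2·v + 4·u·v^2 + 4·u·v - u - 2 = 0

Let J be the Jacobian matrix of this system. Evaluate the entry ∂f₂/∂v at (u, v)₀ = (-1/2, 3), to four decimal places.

-14.5000

∂f₂/∂v = -2·u^2 + 8·u·v + 4·u.
At (-1/2, 3) this is -14.5000.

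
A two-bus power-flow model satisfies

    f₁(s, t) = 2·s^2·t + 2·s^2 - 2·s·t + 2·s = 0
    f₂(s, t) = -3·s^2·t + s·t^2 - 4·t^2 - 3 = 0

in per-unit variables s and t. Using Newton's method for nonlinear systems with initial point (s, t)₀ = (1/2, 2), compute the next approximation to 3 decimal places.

(0.223, 0.783)

At (1/2, 2): F = (0.500, -18.500).
Jacobian J = [[4·s·t + 4·s - 2·t + 2, 2·s^2 - 2·s], [-6·s·t + t^2, -3·s^2 + 2·s·t - 8·t]].
At the point, J = [[4.000, -0.500], [-2.000, -14.750]] (det J = -60.000).
Solving J·Δ = −F gives Δ = (-0.277, -1.217).
Then the next iterate is (s, t)₁ = (0.223, 0.783).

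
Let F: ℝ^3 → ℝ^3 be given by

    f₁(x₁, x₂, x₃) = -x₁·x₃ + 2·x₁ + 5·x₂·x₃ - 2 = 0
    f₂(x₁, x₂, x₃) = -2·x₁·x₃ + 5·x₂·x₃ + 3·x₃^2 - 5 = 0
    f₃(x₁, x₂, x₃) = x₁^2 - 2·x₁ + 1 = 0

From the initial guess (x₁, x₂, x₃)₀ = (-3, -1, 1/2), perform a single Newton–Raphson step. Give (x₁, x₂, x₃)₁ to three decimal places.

At (-3, -1, 1/2): F = (-9.000, -3.750, 16.000).
Jacobian J = [[-x₃ + 2, 5·x₃, -x₁ + 5·x₂], [-2·x₃, 5·x₃, -2·x₁ + 5·x₂ + 6·x₃], [2·x₁ - 2, 0, 0]].
At the point, J = [[1.500, 2.500, -2.000], [-1.000, 2.500, 4.000], [-8.000, 0.000, 0.000]] (det J = -120.000).
Solving J·Δ = −F gives Δ = (2.000, 2.367, -0.042).
Then the next iterate is (x₁, x₂, x₃)₁ = (-1.000, 1.367, 0.458).

(-1.000, 1.367, 0.458)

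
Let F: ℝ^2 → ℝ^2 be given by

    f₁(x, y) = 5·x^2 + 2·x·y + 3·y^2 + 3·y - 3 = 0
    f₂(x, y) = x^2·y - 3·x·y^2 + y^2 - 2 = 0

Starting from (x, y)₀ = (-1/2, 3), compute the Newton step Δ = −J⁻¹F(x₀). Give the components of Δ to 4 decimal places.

(-0.0838, -1.5583)

At (-1/2, 3): F = (31.2500, 21.2500).
Jacobian J = [[10·x + 2·y, 2·x + 6·y + 3], [2·x·y - 3·y^2, x^2 - 6·x·y + 2·y]].
At the point, J = [[1.0000, 20.0000], [-30.0000, 15.2500]] (det J = 615.2500).
Solving J·Δ = −F gives Δ = (-0.0838, -1.5583).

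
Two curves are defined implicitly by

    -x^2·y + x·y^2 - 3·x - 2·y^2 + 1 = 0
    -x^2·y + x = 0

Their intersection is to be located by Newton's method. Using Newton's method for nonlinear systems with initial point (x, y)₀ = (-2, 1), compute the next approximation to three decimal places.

(-0.692, 1.135)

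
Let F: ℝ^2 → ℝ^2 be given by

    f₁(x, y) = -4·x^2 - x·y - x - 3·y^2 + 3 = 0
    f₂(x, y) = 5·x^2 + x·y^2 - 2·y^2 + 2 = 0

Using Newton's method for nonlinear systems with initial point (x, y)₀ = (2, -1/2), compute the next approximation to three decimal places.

At (2, -1/2): F = (-14.750, 22.000).
Jacobian J = [[-8·x - y - 1, -x - 6·y], [10·x + y^2, 2·x·y - 4·y]].
At the point, J = [[-16.500, 1.000], [20.250, 0.000]] (det J = -20.250).
Solving J·Δ = −F gives Δ = (-1.086, -3.176).
Then the next iterate is (x, y)₁ = (0.914, -3.676).

(0.914, -3.676)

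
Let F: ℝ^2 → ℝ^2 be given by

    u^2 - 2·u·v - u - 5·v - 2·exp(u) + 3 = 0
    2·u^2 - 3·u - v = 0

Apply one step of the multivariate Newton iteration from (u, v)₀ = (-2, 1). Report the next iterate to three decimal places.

At (-2, 1): F = (7.72933, 13.000).
Jacobian J = [[2·u - 2·v - 2·exp(u) - 1, -2·u - 5], [4·u - 3, -1]].
At the point, J = [[-7.27067, -1.000], [-11.000, -1.000]] (det J = -3.72933).
Solving J·Δ = −F gives Δ = (1.413, -2.546).
Then the next iterate is (u, v)₁ = (-0.587, -1.546).

(-0.587, -1.546)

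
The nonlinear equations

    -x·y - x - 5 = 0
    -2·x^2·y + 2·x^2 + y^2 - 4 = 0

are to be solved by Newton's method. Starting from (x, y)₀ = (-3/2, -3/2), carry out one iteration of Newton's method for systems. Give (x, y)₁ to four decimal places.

(-3.0400, 2.8467)

At (-3/2, -3/2): F = (-5.7500, 9.5000).
Jacobian J = [[-y - 1, -x], [-4·x·y + 4·x, -2·x^2 + 2·y]].
At the point, J = [[0.5000, 1.5000], [-15.0000, -7.5000]] (det J = 18.7500).
Solving J·Δ = −F gives Δ = (-1.5400, 4.3467).
Then the next iterate is (x, y)₁ = (-3.0400, 2.8467).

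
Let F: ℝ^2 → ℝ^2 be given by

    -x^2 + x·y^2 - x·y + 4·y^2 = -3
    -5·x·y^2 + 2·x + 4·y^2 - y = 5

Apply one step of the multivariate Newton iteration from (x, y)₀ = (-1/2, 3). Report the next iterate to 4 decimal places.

(-0.7472, 1.4177)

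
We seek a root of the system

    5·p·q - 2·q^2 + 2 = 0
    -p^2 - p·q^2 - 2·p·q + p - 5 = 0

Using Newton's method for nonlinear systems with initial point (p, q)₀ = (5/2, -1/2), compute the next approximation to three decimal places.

(0.410, -0.533)

At (5/2, -1/2): F = (-4.750, -6.875).
Jacobian J = [[5·q, 5·p - 4·q], [-2·p - q^2 - 2·q + 1, -2·p·q - 2·p]].
At the point, J = [[-2.500, 14.500], [-3.250, -2.500]] (det J = 53.375).
Solving J·Δ = −F gives Δ = (-2.090, -0.033).
Then the next iterate is (p, q)₁ = (0.410, -0.533).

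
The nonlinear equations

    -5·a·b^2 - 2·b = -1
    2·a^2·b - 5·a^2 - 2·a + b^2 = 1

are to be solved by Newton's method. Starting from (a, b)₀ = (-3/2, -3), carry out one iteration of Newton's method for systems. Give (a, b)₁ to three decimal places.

At (-3/2, -3): F = (74.500, -13.750).
Jacobian J = [[-5·b^2, -10·a·b - 2], [4·a·b - 10·a - 2, 2·a^2 + 2·b]].
At the point, J = [[-45.000, -47.000], [31.000, -1.500]] (det J = 1524.500).
Solving J·Δ = −F gives Δ = (0.497, 1.109).
Then the next iterate is (a, b)₁ = (-1.003, -1.891).

(-1.003, -1.891)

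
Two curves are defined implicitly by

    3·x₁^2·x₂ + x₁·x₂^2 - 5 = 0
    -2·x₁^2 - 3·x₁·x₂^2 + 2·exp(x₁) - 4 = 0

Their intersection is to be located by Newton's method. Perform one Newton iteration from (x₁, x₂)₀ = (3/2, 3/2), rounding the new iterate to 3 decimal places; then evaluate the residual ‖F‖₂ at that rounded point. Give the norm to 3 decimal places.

At (3/2, 3/2): F = (8.500, -9.66162).
Jacobian J = [[6·x₁·x₂ + x₂^2, 3·x₁^2 + 2·x₁·x₂], [-4·x₁ - 3·x₂^2 + 2·exp(x₁), -6·x₁·x₂]].
At the point, J = [[15.750, 11.250], [-3.78662, -13.500]] (det J = -170.02550).
Solving J·Δ = −F gives Δ = (-0.036, -0.706).
Then the next iterate is (x₁, x₂)₁ = (1.464, 0.794).
Re-evaluating at (1.464, 0.794): F = (1.02829, -2.40903), so ‖F‖₂ = 2.619.

2.619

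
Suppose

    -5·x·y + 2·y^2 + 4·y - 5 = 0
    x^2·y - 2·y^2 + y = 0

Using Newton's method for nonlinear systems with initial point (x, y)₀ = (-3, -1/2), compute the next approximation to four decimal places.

(-6.5476, 0.8452)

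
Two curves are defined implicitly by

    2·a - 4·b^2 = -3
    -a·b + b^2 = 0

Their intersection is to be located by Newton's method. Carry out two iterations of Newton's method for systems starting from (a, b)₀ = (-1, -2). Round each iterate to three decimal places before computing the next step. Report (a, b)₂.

At (-1, -2): F = (-15.000, 2.000).
Jacobian J = [[2, -8·b], [-b, -a + 2·b]].
At the point, J = [[2.000, 16.000], [2.000, -3.000]] (det J = -38.000).
Solving J·Δ = −F gives Δ = (0.342, 0.895).
Then the next iterate is (a, b)₁ = (-0.658, -1.105).
Round to (-0.658, -1.105) and repeat: F = (-3.20010, 0.49394), J = [[2.000, 8.840], [1.105, -1.552]].
Δ = (0.047, 0.351), so (a, b)₂ = (-0.611, -0.754).

(-0.611, -0.754)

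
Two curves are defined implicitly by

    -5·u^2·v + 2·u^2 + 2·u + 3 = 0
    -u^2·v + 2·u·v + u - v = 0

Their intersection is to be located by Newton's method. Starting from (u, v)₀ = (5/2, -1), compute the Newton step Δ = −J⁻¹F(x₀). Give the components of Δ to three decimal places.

(-0.766, 0.749)

At (5/2, -1): F = (51.750, 4.750).
Jacobian J = [[-10·u·v + 4·u + 2, -5·u^2], [-2·u·v + 2·v + 1, -u^2 + 2·u - 1]].
At the point, J = [[37.000, -31.250], [4.000, -2.250]] (det J = 41.750).
Solving J·Δ = −F gives Δ = (-0.766, 0.749).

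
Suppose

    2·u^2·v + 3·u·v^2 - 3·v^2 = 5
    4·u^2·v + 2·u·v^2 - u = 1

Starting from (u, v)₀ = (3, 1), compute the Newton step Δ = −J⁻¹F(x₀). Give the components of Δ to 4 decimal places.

(-7.6000, 3.1667)

At (3, 1): F = (19.0000, 38.0000).
Jacobian J = [[4·u·v + 3·v^2, 2·u^2 + 6·u·v - 6·v], [8·u·v + 2·v^2 - 1, 4·u^2 + 4·u·v]].
At the point, J = [[15.0000, 30.0000], [25.0000, 48.0000]] (det J = -30.0000).
Solving J·Δ = −F gives Δ = (-7.6000, 3.1667).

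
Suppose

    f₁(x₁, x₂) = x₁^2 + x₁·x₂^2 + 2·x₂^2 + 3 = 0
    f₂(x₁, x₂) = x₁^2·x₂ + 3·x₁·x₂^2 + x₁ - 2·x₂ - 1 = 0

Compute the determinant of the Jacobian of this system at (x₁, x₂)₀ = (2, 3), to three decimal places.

-466.000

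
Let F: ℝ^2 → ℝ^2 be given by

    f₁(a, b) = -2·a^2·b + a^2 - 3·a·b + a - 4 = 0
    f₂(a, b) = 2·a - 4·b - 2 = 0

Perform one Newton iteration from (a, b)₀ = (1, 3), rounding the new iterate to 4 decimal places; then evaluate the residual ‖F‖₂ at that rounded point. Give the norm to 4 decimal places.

At (1, 3): F = (-17.0000, -12.0000).
Jacobian J = [[-4·a·b + 2·a - 3·b + 1, -2·a^2 - 3·a], [2, -4]].
At the point, J = [[-18.0000, -5.0000], [2.0000, -4.0000]] (det J = 82.0000).
Solving J·Δ = −F gives Δ = (-0.0976, -3.0488).
Then the next iterate is (a, b)₁ = (0.9024, -0.0488).
Re-evaluating at (0.9024, -0.0488): F = (-2.071685, 0.0000), so ‖F‖₂ = 2.0717.

2.0717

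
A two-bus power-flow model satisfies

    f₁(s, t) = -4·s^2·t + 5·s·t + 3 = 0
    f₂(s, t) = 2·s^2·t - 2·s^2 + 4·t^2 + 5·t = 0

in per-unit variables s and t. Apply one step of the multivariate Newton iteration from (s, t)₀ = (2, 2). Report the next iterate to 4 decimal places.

(1.9034, 0.8542)

At (2, 2): F = (-9.0000, 34.0000).
Jacobian J = [[-8·s·t + 5·t, -4·s^2 + 5·s], [4·s·t - 4·s, 2·s^2 + 8·t + 5]].
At the point, J = [[-22.0000, -6.0000], [8.0000, 29.0000]] (det J = -590.0000).
Solving J·Δ = −F gives Δ = (-0.0966, -1.1458).
Then the next iterate is (s, t)₁ = (1.9034, 0.8542).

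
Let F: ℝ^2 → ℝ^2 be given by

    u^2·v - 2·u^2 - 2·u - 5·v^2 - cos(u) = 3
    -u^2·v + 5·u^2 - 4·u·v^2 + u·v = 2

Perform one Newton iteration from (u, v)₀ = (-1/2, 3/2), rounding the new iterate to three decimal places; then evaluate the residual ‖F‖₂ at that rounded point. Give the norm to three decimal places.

At (-1/2, 3/2): F = (-14.25258, 2.625).
Jacobian J = [[2·u·v - 4·u + sin(u) - 2, u^2 - 10·v], [-2·u·v + 10·u - 4·v^2 + v, -u^2 - 8·u·v + u]].
At the point, J = [[-1.97943, -14.750], [-11.000, 5.250]] (det J = -172.64198).
Solving J·Δ = −F gives Δ = (-0.209, -0.938).
Then the next iterate is (u, v)₁ = (-0.709, 0.562).
Re-evaluating at (-0.709, 0.562): F = (-4.64309, 0.72817), so ‖F‖₂ = 4.700.

4.700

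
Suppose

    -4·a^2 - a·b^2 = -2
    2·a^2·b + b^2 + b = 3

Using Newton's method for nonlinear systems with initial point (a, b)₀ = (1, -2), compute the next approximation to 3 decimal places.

At (1, -2): F = (-6.000, -5.000).
Jacobian J = [[-8·a - b^2, -2·a·b], [4·a·b, 2·a^2 + 2·b + 1]].
At the point, J = [[-12.000, 4.000], [-8.000, -1.000]] (det J = 44.000).
Solving J·Δ = −F gives Δ = (-0.591, -0.273).
Then the next iterate is (a, b)₁ = (0.409, -2.273).

(0.409, -2.273)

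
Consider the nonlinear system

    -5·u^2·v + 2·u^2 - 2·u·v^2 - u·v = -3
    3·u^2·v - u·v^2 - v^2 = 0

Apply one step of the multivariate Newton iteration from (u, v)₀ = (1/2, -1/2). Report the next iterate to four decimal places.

(-0.4894, -0.9362)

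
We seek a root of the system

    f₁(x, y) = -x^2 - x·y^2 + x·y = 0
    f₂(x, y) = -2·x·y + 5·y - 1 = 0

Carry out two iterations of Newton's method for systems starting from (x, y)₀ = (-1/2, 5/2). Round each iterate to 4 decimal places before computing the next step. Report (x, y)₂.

At (-1/2, 5/2): F = (1.6250, 14.0000).
Jacobian J = [[-2·x - y^2 + y, -2·x·y + x], [-2·y, -2·x + 5]].
At the point, J = [[-2.7500, 2.0000], [-5.0000, 6.0000]] (det J = -6.5000).
Solving J·Δ = −F gives Δ = (-2.8077, -4.6731).
Then the next iterate is (x, y)₁ = (-3.3077, -2.1731).
Round to (-3.3077, -2.1731) and repeat: F = (11.867246, -26.241426), J = [[-0.280064, -17.683626], [4.3462, 11.6154]].
Δ = (4.4319, 0.6009), so (x, y)₂ = (1.1242, -1.5722).

(1.1242, -1.5722)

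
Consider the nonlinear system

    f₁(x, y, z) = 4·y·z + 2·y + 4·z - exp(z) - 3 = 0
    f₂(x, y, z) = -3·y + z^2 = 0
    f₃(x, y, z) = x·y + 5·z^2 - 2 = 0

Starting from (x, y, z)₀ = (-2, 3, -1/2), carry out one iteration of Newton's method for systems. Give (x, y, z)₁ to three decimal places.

(-1.168, -0.038, -0.136)

At (-2, 3, -1/2): F = (-5.60653, -8.750, -6.750).
Jacobian J = [[0, 4·z + 2, 4·y - exp(z) + 4], [0, -3, 2·z], [y, x, 10·z]].
At the point, J = [[0.000, 0.000, 15.39347], [0.000, -3.000, -1.000], [3.000, -2.000, -5.000]] (det J = 138.54122).
Solving J·Δ = −F gives Δ = (0.832, -3.038, 0.364).
Then the next iterate is (x, y, z)₁ = (-1.168, -0.038, -0.136).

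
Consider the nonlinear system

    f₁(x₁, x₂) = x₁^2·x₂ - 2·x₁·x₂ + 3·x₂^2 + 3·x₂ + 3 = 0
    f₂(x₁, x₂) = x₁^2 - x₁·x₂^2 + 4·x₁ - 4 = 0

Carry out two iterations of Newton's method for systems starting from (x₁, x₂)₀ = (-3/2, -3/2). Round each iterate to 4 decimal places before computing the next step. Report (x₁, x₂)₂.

(-1.4529, -2.2836)

At (-3/2, -3/2): F = (-2.6250, -4.3750).
Jacobian J = [[2·x₁·x₂ - 2·x₂, x₁^2 - 2·x₁ + 6·x₂ + 3], [2·x₁ - x₂^2 + 4, -2·x₁·x₂]].
At the point, J = [[7.5000, -0.7500], [-1.2500, -4.5000]] (det J = -34.6875).
Solving J·Δ = −F gives Δ = (0.2459, -1.0405).
Then the next iterate is (x₁, x₂)₁ = (-1.2541, -2.5405).
Round to (-1.2541, -2.5405) and repeat: F = (4.373225, 0.650504), J = [[11.453082, -8.162033], [-4.962340, -6.372082]].
Δ = (-0.1988, 0.2569), so (x₁, x₂)₂ = (-1.4529, -2.2836).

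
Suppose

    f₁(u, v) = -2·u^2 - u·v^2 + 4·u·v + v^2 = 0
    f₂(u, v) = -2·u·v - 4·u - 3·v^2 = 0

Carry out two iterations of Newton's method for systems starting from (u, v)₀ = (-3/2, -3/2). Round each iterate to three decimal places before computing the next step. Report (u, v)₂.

At (-3/2, -3/2): F = (10.125, -5.250).
Jacobian J = [[-4·u - v^2 + 4·v, -2·u·v + 4·u + 2·v], [-2·v - 4, -2·u - 6·v]].
At the point, J = [[-2.250, -13.500], [-1.000, 12.000]] (det J = -40.500).
Solving J·Δ = −F gives Δ = (1.250, 0.542).
Then the next iterate is (u, v)₁ = (-0.250, -0.958).
Round to (-0.250, -0.958) and repeat: F = (1.98020, -2.23229), J = [[-3.74976, -3.395], [-2.084, 6.248]].
Δ = (0.157, 0.410), so (u, v)₂ = (-0.093, -0.548).

(-0.093, -0.548)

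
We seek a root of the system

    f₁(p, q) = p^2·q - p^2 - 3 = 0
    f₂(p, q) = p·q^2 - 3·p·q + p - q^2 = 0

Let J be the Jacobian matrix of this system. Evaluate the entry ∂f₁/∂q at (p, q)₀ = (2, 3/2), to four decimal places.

4.0000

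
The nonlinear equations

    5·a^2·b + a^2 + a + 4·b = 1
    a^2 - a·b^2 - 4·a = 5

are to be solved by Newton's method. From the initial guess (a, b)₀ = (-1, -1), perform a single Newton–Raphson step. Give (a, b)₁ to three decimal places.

(-1.244, 0.356)

At (-1, -1): F = (-10.000, 1.000).
Jacobian J = [[10·a·b + 2·a + 1, 5·a^2 + 4], [2·a - b^2 - 4, -2·a·b]].
At the point, J = [[9.000, 9.000], [-7.000, -2.000]] (det J = 45.000).
Solving J·Δ = −F gives Δ = (-0.244, 1.356).
Then the next iterate is (a, b)₁ = (-1.244, 0.356).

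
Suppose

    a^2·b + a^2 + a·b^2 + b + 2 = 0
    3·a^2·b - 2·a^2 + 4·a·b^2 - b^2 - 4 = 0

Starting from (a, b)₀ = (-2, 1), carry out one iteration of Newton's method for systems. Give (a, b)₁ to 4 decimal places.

(-0.9286, -0.5000)

At (-2, 1): F = (9.0000, -9.0000).
Jacobian J = [[2·a·b + 2·a + b^2, a^2 + 2·a·b + 1], [6·a·b - 4·a + 4·b^2, 3·a^2 + 8·a·b - 2·b]].
At the point, J = [[-7.0000, 1.0000], [0.0000, -6.0000]] (det J = 42.0000).
Solving J·Δ = −F gives Δ = (1.0714, -1.5000).
Then the next iterate is (a, b)₁ = (-0.9286, -0.5000).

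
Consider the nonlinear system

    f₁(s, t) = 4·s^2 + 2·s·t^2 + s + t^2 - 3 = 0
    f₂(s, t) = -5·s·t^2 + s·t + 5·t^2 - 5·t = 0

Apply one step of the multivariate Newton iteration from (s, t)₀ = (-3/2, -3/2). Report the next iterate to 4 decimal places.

(-0.8731, -0.8209)

At (-3/2, -3/2): F = (0.0000, 37.8750).
Jacobian J = [[8·s + 2·t^2 + 1, 4·s·t + 2·t], [-5·t^2 + t, -10·s·t + s + 10·t - 5]].
At the point, J = [[-6.5000, 6.0000], [-12.7500, -44.0000]] (det J = 362.5000).
Solving J·Δ = −F gives Δ = (0.6269, 0.6791).
Then the next iterate is (s, t)₁ = (-0.8731, -0.8209).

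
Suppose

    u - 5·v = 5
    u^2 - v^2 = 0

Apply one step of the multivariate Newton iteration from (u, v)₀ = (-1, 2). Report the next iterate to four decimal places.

At (-1, 2): F = (-16.0000, -3.0000).
Jacobian J = [[1, -5], [2·u, -2·v]].
At the point, J = [[1.0000, -5.0000], [-2.0000, -4.0000]] (det J = -14.0000).
Solving J·Δ = −F gives Δ = (3.5000, -2.5000).
Then the next iterate is (u, v)₁ = (2.5000, -0.5000).

(2.5000, -0.5000)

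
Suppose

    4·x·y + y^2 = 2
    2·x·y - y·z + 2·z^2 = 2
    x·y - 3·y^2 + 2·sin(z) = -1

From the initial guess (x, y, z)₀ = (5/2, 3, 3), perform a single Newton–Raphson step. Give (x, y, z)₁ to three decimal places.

At (5/2, 3, 3): F = (37.000, 22.000, -18.21776).
Jacobian J = [[4·y, 4·x + 2·y, 0], [2·y, 2·x - z, -y + 4·z], [y, x - 6·y, 2·cos(z)]].
At the point, J = [[12.000, 16.000, 0.000], [6.000, 2.000, 9.000], [3.000, -15.500, -1.97998]] (det J = 2248.55892).
Solving J·Δ = −F gives Δ = (-1.374, -1.282, -1.244).
Then the next iterate is (x, y, z)₁ = (1.126, 1.718, 1.756).

(1.126, 1.718, 1.756)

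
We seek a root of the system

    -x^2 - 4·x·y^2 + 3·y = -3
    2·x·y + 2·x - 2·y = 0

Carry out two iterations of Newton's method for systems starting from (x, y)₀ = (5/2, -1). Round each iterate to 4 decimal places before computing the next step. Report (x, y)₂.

(-1.7172, -0.2674)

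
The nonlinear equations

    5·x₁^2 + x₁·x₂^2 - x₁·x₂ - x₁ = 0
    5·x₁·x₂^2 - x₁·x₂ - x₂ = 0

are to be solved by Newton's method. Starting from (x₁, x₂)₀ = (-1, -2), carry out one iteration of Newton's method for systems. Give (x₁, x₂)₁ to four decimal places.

(-0.5238, -1.5238)

At (-1, -2): F = (0.0000, -20.0000).
Jacobian J = [[10·x₁ + x₂^2 - x₂ - 1, 2·x₁·x₂ - x₁], [5·x₂^2 - x₂, 10·x₁·x₂ - x₁ - 1]].
At the point, J = [[-5.0000, 5.0000], [22.0000, 20.0000]] (det J = -210.0000).
Solving J·Δ = −F gives Δ = (0.4762, 0.4762).
Then the next iterate is (x₁, x₂)₁ = (-0.5238, -1.5238).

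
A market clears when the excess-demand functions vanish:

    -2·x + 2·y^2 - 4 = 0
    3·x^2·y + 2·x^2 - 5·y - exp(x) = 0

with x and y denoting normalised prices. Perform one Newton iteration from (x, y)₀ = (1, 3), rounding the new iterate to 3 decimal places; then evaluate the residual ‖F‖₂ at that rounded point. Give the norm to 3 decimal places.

2.105

At (1, 3): F = (12.000, -6.71828).
Jacobian J = [[-2, 4·y], [6·x·y + 4·x - exp(x), 3·x^2 - 5]].
At the point, J = [[-2.000, 12.000], [19.28172, -2.000]] (det J = -227.38062).
Solving J·Δ = −F gives Δ = (0.249, -0.958).
Then the next iterate is (x, y)₁ = (1.249, 2.042).
Re-evaluating at (1.249, 2.042): F = (1.84153, -1.02029), so ‖F‖₂ = 2.105.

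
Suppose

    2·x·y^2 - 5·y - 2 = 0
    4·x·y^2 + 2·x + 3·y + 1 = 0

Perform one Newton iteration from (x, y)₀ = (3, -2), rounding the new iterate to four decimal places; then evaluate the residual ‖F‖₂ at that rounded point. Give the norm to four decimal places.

15.6016

At (3, -2): F = (32.0000, 49.0000).
Jacobian J = [[2·y^2, 4·x·y - 5], [4·y^2 + 2, 8·x·y + 3]].
At the point, J = [[8.0000, -29.0000], [18.0000, -45.0000]] (det J = 162.0000).
Solving J·Δ = −F gives Δ = (0.1173, 1.1358).
Then the next iterate is (x, y)₁ = (3.1173, -0.8642).
Re-evaluating at (3.1173, -0.8642): F = (6.977259, 13.954518), so ‖F‖₂ = 15.6016.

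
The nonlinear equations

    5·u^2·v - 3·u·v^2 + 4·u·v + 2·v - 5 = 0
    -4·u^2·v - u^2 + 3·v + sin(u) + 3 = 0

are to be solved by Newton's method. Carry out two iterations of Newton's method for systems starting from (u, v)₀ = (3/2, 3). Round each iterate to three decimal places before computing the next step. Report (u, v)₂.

(0.991, 3.101)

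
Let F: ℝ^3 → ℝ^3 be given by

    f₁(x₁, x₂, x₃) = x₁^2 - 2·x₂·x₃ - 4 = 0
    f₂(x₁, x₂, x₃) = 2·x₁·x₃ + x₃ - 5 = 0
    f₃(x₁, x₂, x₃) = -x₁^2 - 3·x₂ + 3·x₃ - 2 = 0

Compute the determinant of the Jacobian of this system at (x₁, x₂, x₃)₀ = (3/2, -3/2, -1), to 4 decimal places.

42.0000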